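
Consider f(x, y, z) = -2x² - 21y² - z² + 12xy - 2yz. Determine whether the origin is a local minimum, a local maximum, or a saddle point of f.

local maximum

The Hessian at the origin is H = [[-4, 12, 0], [12, -42, -2], [0, -2, -2]].
An LDLᵀ factorisation of H has diagonal entries -4, -6, -4/3.
That gives 3 negative pivots.
H is negative definite, so the origin is a strict local maximum.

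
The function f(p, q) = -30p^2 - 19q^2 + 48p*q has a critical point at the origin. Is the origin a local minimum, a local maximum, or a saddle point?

The Hessian at the origin is H = [[-60, 48], [48, -38]].
det H = -60·-38 − (48)² = -24 < 0, so H is indefinite.
Therefore the origin is a saddle point.

saddle point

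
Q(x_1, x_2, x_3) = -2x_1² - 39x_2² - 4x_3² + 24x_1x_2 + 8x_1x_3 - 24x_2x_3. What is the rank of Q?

Write A = [[-2, 12, 4], [12, -39, -12], [4, -12, -4]].
Applying the same elementary operations to the rows and columns of A produces a congruent diagonal matrix with entries -2, 33, -4/11.
Counting signs: 1 positive, 2 negative.
The rank is the number of nonzero pivots: 3.

3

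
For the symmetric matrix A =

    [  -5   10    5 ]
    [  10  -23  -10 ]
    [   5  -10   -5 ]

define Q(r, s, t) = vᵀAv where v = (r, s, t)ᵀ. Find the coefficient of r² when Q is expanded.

The coefficient of r² is the diagonal entry A[1,1] = -5.

-5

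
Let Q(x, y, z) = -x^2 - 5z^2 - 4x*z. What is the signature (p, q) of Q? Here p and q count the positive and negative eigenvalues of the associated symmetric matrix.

(0, 2)

The symmetric matrix is A = [[-1, 0, -2], [0, 0, 0], [-2, 0, -5]].
Applying the same elementary operations to the rows and columns of A produces a congruent diagonal matrix with entries -1, 0, -1.
So there are 2 negative, 1 zero pivots.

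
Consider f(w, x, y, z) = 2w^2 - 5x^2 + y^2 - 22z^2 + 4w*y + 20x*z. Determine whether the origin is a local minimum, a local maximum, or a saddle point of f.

saddle point

The Hessian at the origin is H = [[4, 0, 4, 0], [0, -10, 0, 20], [4, 0, 2, 0], [0, 20, 0, -44]].
An LDLᵀ factorisation of H has diagonal entries 4, -10, -2, -4.
Counting signs: 1 positive, 3 negative.
H is indefinite, so the origin is a saddle point.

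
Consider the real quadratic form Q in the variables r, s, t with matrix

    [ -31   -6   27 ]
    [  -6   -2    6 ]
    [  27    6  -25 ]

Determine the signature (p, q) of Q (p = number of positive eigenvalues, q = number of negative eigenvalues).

Applying the same elementary operations to the rows and columns of A produces a congruent diagonal matrix with entries -31, -26/31, -10/13.
Counting signs: 3 negative.

(0, 3)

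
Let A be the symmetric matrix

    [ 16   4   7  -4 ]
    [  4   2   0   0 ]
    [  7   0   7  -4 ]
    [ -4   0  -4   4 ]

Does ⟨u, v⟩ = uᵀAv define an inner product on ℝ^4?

Congruent diagonalization of A (simultaneous row and column reduction) yields pivots 16, 1, 7/8, 12/7.
Counting signs: 4 positive.
Hence Q is positive definite.
⟨·,·⟩ is an inner product exactly when A is positive definite.

yes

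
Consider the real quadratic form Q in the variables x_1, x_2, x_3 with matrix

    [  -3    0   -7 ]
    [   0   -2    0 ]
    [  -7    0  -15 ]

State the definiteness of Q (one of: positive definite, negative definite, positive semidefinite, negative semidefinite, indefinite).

indefinite

Row-reducing A symmetrically gives the diagonal entries -3, -2, 4/3.
So there are 1 positive, 2 negative pivots.
Hence Q is indefinite.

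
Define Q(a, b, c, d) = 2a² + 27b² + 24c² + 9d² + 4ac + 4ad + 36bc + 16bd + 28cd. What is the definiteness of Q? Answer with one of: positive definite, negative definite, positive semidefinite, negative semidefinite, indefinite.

positive definite

The symmetric matrix is A = [[2, 0, 2, 2], [0, 27, 18, 8], [2, 18, 24, 14], [2, 8, 14, 9]].
An LDLᵀ factorisation of A has diagonal entries 2, 27, 10, 5/27.
So there are 4 positive pivots.
Hence Q is positive definite.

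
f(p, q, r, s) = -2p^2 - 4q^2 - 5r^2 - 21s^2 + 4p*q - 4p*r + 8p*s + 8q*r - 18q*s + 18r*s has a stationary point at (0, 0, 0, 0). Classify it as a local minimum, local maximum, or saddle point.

The Hessian at the origin is H = [[-4, 4, -4, 8], [4, -8, 8, -18], [-4, 8, -10, 18], [8, -18, 18, -42]].
Symmetric row and column elimination reduces H to a congruent diagonal form with pivots -4, -4, -2, -1.
Counting signs: 4 negative.
H is negative definite, so the origin is a strict local maximum.

local maximum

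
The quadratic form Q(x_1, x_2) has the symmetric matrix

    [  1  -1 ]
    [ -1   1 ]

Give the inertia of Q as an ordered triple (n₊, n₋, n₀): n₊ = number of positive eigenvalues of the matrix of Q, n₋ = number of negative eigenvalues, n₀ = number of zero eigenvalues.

(1, 0, 1)

Applying the same elementary operations to the rows and columns of A produces a congruent diagonal matrix with entries 1, 0.
That gives 1 positive, 1 zero pivots.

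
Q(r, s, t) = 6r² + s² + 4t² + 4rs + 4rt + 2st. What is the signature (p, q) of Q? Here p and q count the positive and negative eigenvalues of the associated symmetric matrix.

Write A = [[6, 2, 2], [2, 1, 1], [2, 1, 4]].
Applying the same elementary operations to the rows and columns of A produces a congruent diagonal matrix with entries 6, 1/3, 3.
So there are 3 positive pivots.

(3, 0)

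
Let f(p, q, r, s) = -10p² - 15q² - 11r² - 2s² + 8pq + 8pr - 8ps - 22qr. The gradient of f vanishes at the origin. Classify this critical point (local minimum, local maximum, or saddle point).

The Hessian at the origin is H = [[-20, 8, 8, -8], [8, -30, -22, 0], [8, -22, -22, 0], [-8, 0, 0, -4]].
Applying the same elementary operations to the rows and columns of H produces a congruent diagonal matrix with entries -20, -134/5, -376/67, -12/47.
Counting signs: 4 negative.
H is negative definite, so the origin is a strict local maximum.

local maximum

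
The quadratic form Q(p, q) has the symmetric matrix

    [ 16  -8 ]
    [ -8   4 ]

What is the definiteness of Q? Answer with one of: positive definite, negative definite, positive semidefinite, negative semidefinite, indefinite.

positive semidefinite

Applying the same elementary operations to the rows and columns of A produces a congruent diagonal matrix with entries 16, 0.
Counting signs: 1 positive, 1 zero.
Hence Q is positive semidefinite.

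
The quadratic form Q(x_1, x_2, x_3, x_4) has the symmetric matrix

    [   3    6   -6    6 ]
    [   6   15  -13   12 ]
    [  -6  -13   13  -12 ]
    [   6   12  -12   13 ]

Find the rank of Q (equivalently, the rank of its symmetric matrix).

4

Congruent diagonalization of A (simultaneous row and column reduction) yields pivots 3, 3, 2/3, 1.
Counting signs: 4 positive.
The rank is the number of nonzero pivots: 4.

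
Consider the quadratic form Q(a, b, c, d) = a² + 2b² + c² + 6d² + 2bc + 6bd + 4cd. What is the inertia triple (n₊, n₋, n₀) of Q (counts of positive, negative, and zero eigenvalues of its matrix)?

Write A = [[1, 0, 0, 0], [0, 2, 1, 3], [0, 1, 1, 2], [0, 3, 2, 6]].
An LDLᵀ factorisation of A has diagonal entries 1, 2, 1/2, 1.
So there are 4 positive pivots.

(4, 0, 0)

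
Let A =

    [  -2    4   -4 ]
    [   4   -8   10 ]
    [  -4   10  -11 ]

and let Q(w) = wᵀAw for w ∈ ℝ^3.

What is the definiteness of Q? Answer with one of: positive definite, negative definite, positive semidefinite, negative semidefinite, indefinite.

A is congruent to a diagonal matrix with 1 positive, 2 negative and 0 zero entries, so Q is indefinite.

indefinite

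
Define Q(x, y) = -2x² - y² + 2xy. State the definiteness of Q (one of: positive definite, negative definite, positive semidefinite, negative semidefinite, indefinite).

negative definite

The symmetric matrix of Q is [[-2, 1], [1, -1]].
For the 2×2 matrix [[-2, 1], [1, -1]]: det = -2·-1 − (1)² = 1, trace = -3.
det > 0 so both eigenvalues share the sign of the trace; trace = -3 < 0 ⇒ both negative.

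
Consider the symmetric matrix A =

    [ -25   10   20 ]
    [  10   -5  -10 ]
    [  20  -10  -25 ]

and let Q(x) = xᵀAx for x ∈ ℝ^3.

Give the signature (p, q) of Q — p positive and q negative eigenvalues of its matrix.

(0, 3)

Row-reducing A symmetrically gives the diagonal entries -25, -1, -5.
Counting signs: 3 negative.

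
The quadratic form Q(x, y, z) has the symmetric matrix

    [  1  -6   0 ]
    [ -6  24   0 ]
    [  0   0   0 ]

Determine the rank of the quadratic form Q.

2

Symmetric row and column elimination reduces A to a congruent diagonal form with pivots 1, -12, 0.
So there are 1 positive, 1 negative, 1 zero pivots.
The rank is the number of nonzero pivots: 2.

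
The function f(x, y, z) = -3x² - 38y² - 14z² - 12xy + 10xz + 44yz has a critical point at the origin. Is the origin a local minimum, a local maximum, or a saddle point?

The Hessian at the origin is H = [[-6, -12, 10], [-12, -76, 44], [10, 44, -28]].
Symmetric row and column elimination reduces H to a congruent diagonal form with pivots -6, -52, -10/39.
So there are 3 negative pivots.
H is negative definite, so the origin is a strict local maximum.

local maximum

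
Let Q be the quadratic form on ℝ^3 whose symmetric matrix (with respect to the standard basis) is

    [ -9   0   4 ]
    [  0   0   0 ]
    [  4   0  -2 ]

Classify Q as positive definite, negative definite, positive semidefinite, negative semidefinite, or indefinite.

Applying the same elementary operations to the rows and columns of A produces a congruent diagonal matrix with entries -9, 0, -2/9.
So there are 2 negative, 1 zero pivots.
Hence Q is negative semidefinite.

negative semidefinite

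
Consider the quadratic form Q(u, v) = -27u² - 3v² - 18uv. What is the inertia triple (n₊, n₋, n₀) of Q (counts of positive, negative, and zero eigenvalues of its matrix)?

The symmetric matrix is A = [[-27, -9], [-9, -3]].
Symmetric row and column elimination reduces A to a congruent diagonal form with pivots -27, 0.
Counting signs: 1 negative, 1 zero.

(0, 1, 1)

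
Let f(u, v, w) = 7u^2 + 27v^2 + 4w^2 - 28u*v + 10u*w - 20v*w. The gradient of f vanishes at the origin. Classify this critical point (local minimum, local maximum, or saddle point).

The Hessian at the origin is H = [[14, -28, 10], [-28, 54, -20], [10, -20, 8]].
An LDLᵀ factorisation of H has diagonal entries 14, -2, 6/7.
That gives 2 positive, 1 negative pivots.
H is indefinite, so the origin is a saddle point.

saddle point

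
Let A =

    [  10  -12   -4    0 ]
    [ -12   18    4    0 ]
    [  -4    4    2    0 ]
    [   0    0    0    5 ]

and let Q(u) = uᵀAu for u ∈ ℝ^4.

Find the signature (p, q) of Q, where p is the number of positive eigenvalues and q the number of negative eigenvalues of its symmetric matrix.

(4, 0)

An LDLᵀ factorisation of A has diagonal entries 10, 18/5, 2/9, 5.
That gives 4 positive pivots.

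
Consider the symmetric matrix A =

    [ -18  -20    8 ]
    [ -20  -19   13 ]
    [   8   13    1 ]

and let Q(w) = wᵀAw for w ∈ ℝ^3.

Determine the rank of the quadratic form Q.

3

Symmetric row and column elimination reduces A to a congruent diagonal form with pivots -18, 29/9, -20/29.
So there are 1 positive, 2 negative pivots.
The rank is the number of nonzero pivots: 3.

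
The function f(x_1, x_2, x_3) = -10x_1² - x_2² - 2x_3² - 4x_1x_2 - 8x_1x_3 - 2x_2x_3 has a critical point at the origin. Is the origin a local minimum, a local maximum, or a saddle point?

The Hessian at the origin is H = [[-20, -4, -8], [-4, -2, -2], [-8, -2, -4]].
Applying the same elementary operations to the rows and columns of H produces a congruent diagonal matrix with entries -20, -6/5, -2/3.
That gives 3 negative pivots.
H is negative definite, so the origin is a strict local maximum.

local maximum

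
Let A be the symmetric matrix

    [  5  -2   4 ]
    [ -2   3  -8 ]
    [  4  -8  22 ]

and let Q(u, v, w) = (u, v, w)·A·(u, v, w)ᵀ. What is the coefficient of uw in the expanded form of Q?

The coefficient of uw is A[1,3] + A[3,1] = 2·4 = 8.

8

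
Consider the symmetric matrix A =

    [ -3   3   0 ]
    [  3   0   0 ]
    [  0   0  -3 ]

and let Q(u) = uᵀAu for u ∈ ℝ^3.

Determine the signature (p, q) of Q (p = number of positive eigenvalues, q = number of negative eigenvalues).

(1, 2)

An LDLᵀ factorisation of A has diagonal entries -3, 3, -3.
So there are 1 positive, 2 negative pivots.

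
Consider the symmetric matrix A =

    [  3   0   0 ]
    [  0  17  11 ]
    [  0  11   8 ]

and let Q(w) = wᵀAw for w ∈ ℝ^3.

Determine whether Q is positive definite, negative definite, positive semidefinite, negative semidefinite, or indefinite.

Leading principal minors: Δ_1 = 3, Δ_2 = 51, Δ_3 = 45.
All leading principal minors are positive, so by Sylvester's criterion Q is positive definite.

positive definite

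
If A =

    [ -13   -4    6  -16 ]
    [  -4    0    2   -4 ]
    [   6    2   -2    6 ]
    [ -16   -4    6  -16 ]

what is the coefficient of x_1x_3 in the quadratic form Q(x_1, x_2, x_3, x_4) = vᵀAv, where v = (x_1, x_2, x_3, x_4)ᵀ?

The coefficient of x_1x_3 is A[1,3] + A[3,1] = 2·6 = 12.

12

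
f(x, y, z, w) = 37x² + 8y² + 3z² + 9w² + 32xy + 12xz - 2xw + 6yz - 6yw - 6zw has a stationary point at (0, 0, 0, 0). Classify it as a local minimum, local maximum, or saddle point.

The Hessian at the origin is H = [[74, 32, 12, -2], [32, 16, 6, -6], [12, 6, 6, -6], [-2, -6, -6, 18]].
Symmetric row and column elimination reduces H to a congruent diagonal form with pivots 74, 80/37, 15/4, 2.
That gives 4 positive pivots.
H is positive definite, so the origin is a strict local minimum.

local minimum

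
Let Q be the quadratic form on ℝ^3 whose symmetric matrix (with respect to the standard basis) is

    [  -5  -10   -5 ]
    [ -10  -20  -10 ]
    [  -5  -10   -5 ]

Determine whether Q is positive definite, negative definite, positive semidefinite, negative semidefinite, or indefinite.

negative semidefinite

Row-reducing A symmetrically gives the diagonal entries -5, 0, 0.
That gives 1 negative, 2 zero pivots.
Hence Q is negative semidefinite.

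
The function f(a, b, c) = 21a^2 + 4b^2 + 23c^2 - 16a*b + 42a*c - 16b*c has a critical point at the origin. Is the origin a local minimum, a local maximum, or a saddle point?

The Hessian at the origin is H = [[42, -16, 42], [-16, 8, -16], [42, -16, 46]].
Symmetric row and column elimination reduces H to a congruent diagonal form with pivots 42, 40/21, 4.
That gives 3 positive pivots.
H is positive definite, so the origin is a strict local minimum.

local minimum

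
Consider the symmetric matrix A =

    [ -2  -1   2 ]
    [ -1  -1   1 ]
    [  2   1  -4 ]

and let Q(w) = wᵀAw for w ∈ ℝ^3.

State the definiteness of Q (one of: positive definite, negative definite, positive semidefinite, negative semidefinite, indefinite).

Leading principal minors: Δ_1 = -2, Δ_2 = 1, Δ_3 = -2.
The signs alternate starting with Δ_1 < 0, so by Sylvester's criterion Q is negative definite.

negative definite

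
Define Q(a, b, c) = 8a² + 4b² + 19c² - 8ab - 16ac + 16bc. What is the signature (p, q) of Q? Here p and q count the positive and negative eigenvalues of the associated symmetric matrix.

Write A = [[8, -4, -8], [-4, 4, 8], [-8, 8, 19]].
Applying the same elementary operations to the rows and columns of A produces a congruent diagonal matrix with entries 8, 2, 3.
That gives 3 positive pivots.

(3, 0)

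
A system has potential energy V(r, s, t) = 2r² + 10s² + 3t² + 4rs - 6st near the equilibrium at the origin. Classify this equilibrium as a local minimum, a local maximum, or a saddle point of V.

local minimum

The Hessian at the origin is H = [[4, 4, 0], [4, 20, -6], [0, -6, 6]].
Congruent diagonalization of H (simultaneous row and column reduction) yields pivots 4, 16, 15/4.
So there are 3 positive pivots.
H is positive definite, so the origin is a strict local minimum.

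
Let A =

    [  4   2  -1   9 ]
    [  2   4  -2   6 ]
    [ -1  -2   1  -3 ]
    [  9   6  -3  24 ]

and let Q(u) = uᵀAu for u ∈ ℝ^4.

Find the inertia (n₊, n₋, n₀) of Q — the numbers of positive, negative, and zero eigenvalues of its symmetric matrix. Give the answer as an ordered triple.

Congruent diagonalization of A (simultaneous row and column reduction) yields pivots 4, 3, 0, 3.
That gives 3 positive, 1 zero pivots.

(3, 0, 1)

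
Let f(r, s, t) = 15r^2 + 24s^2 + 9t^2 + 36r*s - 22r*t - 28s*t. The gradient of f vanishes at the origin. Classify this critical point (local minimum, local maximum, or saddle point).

local minimum

The Hessian at the origin is H = [[30, 36, -22], [36, 48, -28], [-22, -28, 18]].
An LDLᵀ factorisation of H has diagonal entries 30, 24/5, 4/3.
Counting signs: 3 positive.
H is positive definite, so the origin is a strict local minimum.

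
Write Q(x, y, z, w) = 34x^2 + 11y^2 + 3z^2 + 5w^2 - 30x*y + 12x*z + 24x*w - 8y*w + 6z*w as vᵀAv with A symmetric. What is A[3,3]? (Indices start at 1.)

The coefficient of z^2 in Q is 3, and that is exactly A[3,3].

3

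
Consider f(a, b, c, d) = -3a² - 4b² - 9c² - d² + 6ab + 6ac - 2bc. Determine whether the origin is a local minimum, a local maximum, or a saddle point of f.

local maximum

The Hessian at the origin is H = [[-6, 6, 6, 0], [6, -8, -2, 0], [6, -2, -18, 0], [0, 0, 0, -2]].
Row-reducing H symmetrically gives the diagonal entries -6, -2, -4, -2.
Counting signs: 4 negative.
H is negative definite, so the origin is a strict local maximum.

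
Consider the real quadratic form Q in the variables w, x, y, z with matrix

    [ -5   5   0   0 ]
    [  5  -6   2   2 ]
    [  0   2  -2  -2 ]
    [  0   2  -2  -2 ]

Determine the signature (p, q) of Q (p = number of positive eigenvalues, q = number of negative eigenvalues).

Row-reducing A symmetrically gives the diagonal entries -5, -1, 2, 0.
Counting signs: 1 positive, 2 negative, 1 zero.

(1, 2)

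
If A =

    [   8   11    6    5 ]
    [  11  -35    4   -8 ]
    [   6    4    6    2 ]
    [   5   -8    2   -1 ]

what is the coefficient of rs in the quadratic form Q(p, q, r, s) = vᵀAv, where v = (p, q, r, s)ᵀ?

4

The coefficient of rs is A[3,4] + A[4,3] = 2·2 = 4.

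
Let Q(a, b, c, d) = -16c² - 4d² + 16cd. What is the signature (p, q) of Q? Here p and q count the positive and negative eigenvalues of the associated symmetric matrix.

(0, 1)

The symmetric matrix is A = [[0, 0, 0, 0], [0, 0, 0, 0], [0, 0, -16, 8], [0, 0, 8, -4]].
Congruent diagonalization of A (simultaneous row and column reduction) yields pivots 0, 0, -16, 0.
Counting signs: 1 negative, 3 zero.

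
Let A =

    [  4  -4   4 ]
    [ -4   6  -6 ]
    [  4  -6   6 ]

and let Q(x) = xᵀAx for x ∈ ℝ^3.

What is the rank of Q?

Symmetric row and column elimination reduces A to a congruent diagonal form with pivots 4, 2, 0.
Counting signs: 2 positive, 1 zero.
The rank is the number of nonzero pivots: 2.

2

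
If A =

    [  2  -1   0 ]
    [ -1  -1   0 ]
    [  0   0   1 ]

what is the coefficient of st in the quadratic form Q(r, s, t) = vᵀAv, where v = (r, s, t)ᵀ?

The coefficient of st is A[2,3] + A[3,2] = 2·0 = 0.

0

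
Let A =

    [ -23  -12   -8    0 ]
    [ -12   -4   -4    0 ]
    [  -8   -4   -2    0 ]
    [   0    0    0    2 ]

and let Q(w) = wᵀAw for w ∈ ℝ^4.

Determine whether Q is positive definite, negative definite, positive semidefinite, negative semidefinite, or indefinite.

An LDLᵀ factorisation of A has diagonal entries -23, 52/23, 10/13, 2.
Counting signs: 3 positive, 1 negative.
Hence Q is indefinite.

indefinite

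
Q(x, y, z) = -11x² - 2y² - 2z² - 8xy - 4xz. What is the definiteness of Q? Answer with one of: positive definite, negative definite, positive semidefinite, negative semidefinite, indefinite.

negative definite

The symmetric matrix of Q is A = [[-11, -4, -2], [-4, -2, 0], [-2, 0, -2]].
Leading principal minors: Δ_1 = -11, Δ_2 = 6, Δ_3 = -4.
The signs alternate starting with Δ_1 < 0, so by Sylvester's criterion Q is negative definite.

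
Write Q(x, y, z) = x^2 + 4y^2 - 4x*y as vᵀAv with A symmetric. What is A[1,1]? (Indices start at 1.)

The coefficient of x^2 in Q is 1, and that is exactly A[1,1].

1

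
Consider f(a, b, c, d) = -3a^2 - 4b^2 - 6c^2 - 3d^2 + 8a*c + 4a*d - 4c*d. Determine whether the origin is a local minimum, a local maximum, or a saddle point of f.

local maximum

The Hessian at the origin is H = [[-6, 0, 8, 4], [0, -8, 0, 0], [8, 0, -12, -4], [4, 0, -4, -6]].
An LDLᵀ factorisation of H has diagonal entries -6, -8, -4/3, -2.
That gives 4 negative pivots.
H is negative definite, so the origin is a strict local maximum.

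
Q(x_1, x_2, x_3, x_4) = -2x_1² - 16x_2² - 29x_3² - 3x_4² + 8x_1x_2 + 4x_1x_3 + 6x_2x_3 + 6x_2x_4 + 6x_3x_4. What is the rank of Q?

The symmetric matrix is A = [[-2, 4, 2, 0], [4, -16, 3, 3], [2, 3, -29, 3], [0, 3, 3, -3]].
Symmetric row and column elimination reduces A to a congruent diagonal form with pivots -2, -8, -167/8, -60/167.
Counting signs: 4 negative.
The rank is the number of nonzero pivots: 4.

4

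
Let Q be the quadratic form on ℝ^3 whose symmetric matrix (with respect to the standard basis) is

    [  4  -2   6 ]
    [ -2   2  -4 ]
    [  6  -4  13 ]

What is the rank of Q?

3

Congruent diagonalization of A (simultaneous row and column reduction) yields pivots 4, 1, 3.
So there are 3 positive pivots.
The rank is the number of nonzero pivots: 3.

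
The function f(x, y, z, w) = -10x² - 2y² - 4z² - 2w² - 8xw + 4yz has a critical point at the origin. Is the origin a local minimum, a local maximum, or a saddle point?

The Hessian at the origin is H = [[-20, 0, 0, -8], [0, -4, 4, 0], [0, 4, -8, 0], [-8, 0, 0, -4]].
Congruent diagonalization of H (simultaneous row and column reduction) yields pivots -20, -4, -4, -4/5.
So there are 4 negative pivots.
H is negative definite, so the origin is a strict local maximum.

local maximum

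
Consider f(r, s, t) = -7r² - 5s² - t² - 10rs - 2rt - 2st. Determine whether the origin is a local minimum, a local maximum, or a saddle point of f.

The Hessian at the origin is H = [[-14, -10, -2], [-10, -10, -2], [-2, -2, -2]].
Symmetric row and column elimination reduces H to a congruent diagonal form with pivots -14, -20/7, -8/5.
That gives 3 negative pivots.
H is negative definite, so the origin is a strict local maximum.

local maximum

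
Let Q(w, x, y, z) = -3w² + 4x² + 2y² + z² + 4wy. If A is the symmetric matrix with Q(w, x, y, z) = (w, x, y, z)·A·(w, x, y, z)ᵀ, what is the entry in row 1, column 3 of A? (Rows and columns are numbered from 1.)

The coefficient of w·y in Q is 4. For a symmetric A this equals A[1,3] + A[3,1] = 2·A[1,3].
So A[1,3] = 4/2 = 2.

2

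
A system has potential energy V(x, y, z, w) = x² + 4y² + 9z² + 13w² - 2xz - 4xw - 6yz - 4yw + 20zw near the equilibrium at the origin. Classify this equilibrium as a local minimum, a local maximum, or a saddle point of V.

The Hessian at the origin is H = [[2, 0, -2, -4], [0, 8, -6, -4], [-2, -6, 18, 20], [-4, -4, 20, 26]].
Applying the same elementary operations to the rows and columns of H produces a congruent diagonal matrix with entries 2, 8, 23/2, 30/23.
Counting signs: 4 positive.
H is positive definite, so the origin is a strict local minimum.

local minimum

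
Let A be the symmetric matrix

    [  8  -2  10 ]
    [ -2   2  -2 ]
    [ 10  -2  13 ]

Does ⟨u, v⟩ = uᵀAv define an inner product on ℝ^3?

Leading principal minors: Δ_1 = 8, Δ_2 = 12, Δ_3 = 4.
All leading principal minors are positive, so by Sylvester's criterion Q is positive definite.
⟨·,·⟩ is an inner product exactly when A is positive definite.

yes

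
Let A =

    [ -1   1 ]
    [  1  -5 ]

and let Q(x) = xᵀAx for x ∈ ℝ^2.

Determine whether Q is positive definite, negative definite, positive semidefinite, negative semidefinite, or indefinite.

Congruent diagonalization of A (simultaneous row and column reduction) yields pivots -1, -4.
So there are 2 negative pivots.
Hence Q is negative definite.

negative definite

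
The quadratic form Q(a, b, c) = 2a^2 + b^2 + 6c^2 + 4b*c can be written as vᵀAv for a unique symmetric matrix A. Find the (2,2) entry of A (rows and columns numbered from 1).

1

The coefficient of b^2 in Q is 1, and that is exactly A[2,2].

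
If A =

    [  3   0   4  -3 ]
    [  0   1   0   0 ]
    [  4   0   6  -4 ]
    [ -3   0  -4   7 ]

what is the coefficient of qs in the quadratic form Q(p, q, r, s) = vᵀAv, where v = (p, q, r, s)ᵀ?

0

The coefficient of qs is A[2,4] + A[4,2] = 2·0 = 0.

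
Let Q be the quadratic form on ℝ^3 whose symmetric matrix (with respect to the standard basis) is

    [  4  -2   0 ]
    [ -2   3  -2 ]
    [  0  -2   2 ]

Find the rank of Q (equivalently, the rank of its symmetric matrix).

Row-reducing A symmetrically gives the diagonal entries 4, 2, 0.
So there are 2 positive, 1 zero pivots.
The rank is the number of nonzero pivots: 2.

2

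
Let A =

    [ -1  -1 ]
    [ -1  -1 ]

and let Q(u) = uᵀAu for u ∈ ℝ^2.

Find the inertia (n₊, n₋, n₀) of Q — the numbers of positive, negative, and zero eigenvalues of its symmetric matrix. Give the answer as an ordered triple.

Symmetric row and column elimination reduces A to a congruent diagonal form with pivots -1, 0.
Counting signs: 1 negative, 1 zero.

(0, 1, 1)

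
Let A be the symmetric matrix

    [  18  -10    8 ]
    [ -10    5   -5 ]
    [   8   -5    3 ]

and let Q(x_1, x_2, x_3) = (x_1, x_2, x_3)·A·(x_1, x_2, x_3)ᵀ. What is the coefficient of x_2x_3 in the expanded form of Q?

-10

The coefficient of x_2x_3 is A[2,3] + A[3,2] = 2·(-5) = -10.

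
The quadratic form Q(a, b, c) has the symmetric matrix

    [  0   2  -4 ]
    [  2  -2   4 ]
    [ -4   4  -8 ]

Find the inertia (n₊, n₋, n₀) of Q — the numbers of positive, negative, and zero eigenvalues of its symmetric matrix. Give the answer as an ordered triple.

By Sylvester's law of inertia any congruent diagonalization of A has 1 positive, 1 negative and 1 zero entries.

(1, 1, 1)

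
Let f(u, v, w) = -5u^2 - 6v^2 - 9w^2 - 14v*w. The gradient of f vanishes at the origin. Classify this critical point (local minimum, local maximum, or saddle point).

local maximum

The Hessian at the origin is H = [[-10, 0, 0], [0, -12, -14], [0, -14, -18]].
Congruent diagonalization of H (simultaneous row and column reduction) yields pivots -10, -12, -5/3.
Counting signs: 3 negative.
H is negative definite, so the origin is a strict local maximum.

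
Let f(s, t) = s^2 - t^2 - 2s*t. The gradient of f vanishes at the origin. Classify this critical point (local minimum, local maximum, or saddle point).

saddle point

The Hessian at the origin is H = [[2, -2], [-2, -2]].
det H = 2·-2 − (-2)² = -8 < 0, so H is indefinite.
Therefore the origin is a saddle point.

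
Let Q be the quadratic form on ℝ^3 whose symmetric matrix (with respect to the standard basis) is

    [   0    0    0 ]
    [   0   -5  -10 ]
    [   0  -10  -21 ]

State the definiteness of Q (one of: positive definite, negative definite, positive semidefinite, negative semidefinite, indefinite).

negative semidefinite

Applying the same elementary operations to the rows and columns of A produces a congruent diagonal matrix with entries 0, -5, -1.
So there are 2 negative, 1 zero pivots.
Hence Q is negative semidefinite.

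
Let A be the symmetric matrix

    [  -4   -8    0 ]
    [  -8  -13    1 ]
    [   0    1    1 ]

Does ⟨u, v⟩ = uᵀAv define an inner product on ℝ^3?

no

Applying the same elementary operations to the rows and columns of A produces a congruent diagonal matrix with entries -4, 3, 2/3.
That gives 2 positive, 1 negative pivots.
Hence Q is indefinite.
⟨·,·⟩ is an inner product exactly when A is positive definite.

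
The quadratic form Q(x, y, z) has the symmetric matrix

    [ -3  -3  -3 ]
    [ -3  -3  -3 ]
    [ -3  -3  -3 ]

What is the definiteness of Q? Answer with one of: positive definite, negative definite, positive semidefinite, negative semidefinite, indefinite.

Symmetric row and column elimination reduces A to a congruent diagonal form with pivots -3, 0, 0.
So there are 1 negative, 2 zero pivots.
Hence Q is negative semidefinite.

negative semidefinite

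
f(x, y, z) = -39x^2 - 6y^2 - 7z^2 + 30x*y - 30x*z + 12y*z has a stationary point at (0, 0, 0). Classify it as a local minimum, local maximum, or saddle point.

local maximum

The Hessian at the origin is H = [[-78, 30, -30], [30, -12, 12], [-30, 12, -14]].
An LDLᵀ factorisation of H has diagonal entries -78, -6/13, -2.
That gives 3 negative pivots.
H is negative definite, so the origin is a strict local maximum.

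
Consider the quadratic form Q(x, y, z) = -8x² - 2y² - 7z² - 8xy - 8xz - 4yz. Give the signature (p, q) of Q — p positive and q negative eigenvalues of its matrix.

Write A = [[-8, -4, -4], [-4, -2, -2], [-4, -2, -7]].
Congruent diagonalization of A (simultaneous row and column reduction) yields pivots -8, 0, -5.
Counting signs: 2 negative, 1 zero.

(0, 2)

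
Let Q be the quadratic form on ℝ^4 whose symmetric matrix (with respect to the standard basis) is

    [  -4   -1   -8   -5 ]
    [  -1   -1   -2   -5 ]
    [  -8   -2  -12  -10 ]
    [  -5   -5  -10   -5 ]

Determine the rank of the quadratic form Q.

Row-reducing A symmetrically gives the diagonal entries -4, -3/4, 4, 20.
That gives 2 positive, 2 negative pivots.
The rank is the number of nonzero pivots: 4.

4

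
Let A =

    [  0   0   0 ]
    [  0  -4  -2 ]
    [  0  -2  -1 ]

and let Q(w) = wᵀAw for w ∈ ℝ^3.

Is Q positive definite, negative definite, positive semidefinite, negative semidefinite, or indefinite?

Applying the same elementary operations to the rows and columns of A produces a congruent diagonal matrix with entries 0, -4, 0.
Counting signs: 1 negative, 2 zero.
Hence Q is negative semidefinite.

negative semidefinite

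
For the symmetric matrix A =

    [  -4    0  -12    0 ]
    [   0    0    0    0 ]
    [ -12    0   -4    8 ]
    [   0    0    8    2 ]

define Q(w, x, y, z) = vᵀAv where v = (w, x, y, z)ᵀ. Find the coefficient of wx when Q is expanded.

The coefficient of wx is A[1,2] + A[2,1] = 2·0 = 0.

0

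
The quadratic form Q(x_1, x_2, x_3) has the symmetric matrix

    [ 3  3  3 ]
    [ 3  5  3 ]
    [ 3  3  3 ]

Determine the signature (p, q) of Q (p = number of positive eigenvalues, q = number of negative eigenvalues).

Applying the same elementary operations to the rows and columns of A produces a congruent diagonal matrix with entries 3, 2, 0.
So there are 2 positive, 1 zero pivots.

(2, 0)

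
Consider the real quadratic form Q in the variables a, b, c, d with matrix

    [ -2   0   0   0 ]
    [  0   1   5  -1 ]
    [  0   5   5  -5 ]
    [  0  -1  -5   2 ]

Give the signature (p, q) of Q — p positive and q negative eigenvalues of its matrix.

(2, 2)

Applying the same elementary operations to the rows and columns of A produces a congruent diagonal matrix with entries -2, 1, -20, 1.
So there are 2 positive, 2 negative pivots.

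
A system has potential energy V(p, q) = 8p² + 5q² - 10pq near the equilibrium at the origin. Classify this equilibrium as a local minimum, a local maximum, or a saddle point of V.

local minimum

The Hessian at the origin is H = [[16, -10], [-10, 10]].
det H = 16·10 − (-10)² = 60 > 0 and H[1,1] = 16 > 0, so H is positive definite.
Therefore the origin is a local minimum.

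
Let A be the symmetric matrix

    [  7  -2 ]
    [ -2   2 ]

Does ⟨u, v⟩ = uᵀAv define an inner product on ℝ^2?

Leading principal minors: Δ_1 = 7, Δ_2 = 10.
All leading principal minors are positive, so by Sylvester's criterion Q is positive definite.
⟨·,·⟩ is an inner product exactly when A is positive definite.

yes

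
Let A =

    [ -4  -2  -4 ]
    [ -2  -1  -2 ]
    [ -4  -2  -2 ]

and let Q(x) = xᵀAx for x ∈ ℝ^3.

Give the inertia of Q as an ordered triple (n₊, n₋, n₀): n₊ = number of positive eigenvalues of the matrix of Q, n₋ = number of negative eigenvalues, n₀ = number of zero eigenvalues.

Row-reducing A symmetrically gives the diagonal entries -4, 0, 2.
So there are 1 positive, 1 negative, 1 zero pivots.

(1, 1, 1)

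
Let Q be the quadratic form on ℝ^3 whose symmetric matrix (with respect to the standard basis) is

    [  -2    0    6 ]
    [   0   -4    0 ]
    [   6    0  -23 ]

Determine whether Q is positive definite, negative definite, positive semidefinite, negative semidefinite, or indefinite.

negative definite

Leading principal minors: Δ_1 = -2, Δ_2 = 8, Δ_3 = -40.
The signs alternate starting with Δ_1 < 0, so by Sylvester's criterion Q is negative definite.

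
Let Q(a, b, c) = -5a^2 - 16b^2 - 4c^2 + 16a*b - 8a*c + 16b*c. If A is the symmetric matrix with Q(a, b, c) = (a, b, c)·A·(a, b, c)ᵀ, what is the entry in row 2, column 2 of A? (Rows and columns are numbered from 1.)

The coefficient of b^2 in Q is -16, and that is exactly A[2,2].

-16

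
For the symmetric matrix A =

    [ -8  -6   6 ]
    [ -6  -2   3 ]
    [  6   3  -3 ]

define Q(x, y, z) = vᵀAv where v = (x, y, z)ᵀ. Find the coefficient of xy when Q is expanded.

-12

The coefficient of xy is A[1,2] + A[2,1] = 2·(-6) = -12.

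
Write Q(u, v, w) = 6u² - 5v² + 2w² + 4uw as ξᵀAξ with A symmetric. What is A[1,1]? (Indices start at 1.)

6

The coefficient of u² in Q is 6, and that is exactly A[1,1].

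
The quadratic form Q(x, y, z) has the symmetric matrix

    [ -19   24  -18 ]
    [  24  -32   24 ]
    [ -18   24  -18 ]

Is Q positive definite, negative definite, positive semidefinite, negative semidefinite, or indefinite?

Applying the same elementary operations to the rows and columns of A produces a congruent diagonal matrix with entries -19, -32/19, 0.
So there are 2 negative, 1 zero pivots.
Hence Q is negative semidefinite.

negative semidefinite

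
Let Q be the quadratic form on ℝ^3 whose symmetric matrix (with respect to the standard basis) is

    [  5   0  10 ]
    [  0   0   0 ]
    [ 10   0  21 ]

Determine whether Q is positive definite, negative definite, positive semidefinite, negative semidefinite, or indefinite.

positive semidefinite

Applying the same elementary operations to the rows and columns of A produces a congruent diagonal matrix with entries 5, 0, 1.
Counting signs: 2 positive, 1 zero.
Hence Q is positive semidefinite.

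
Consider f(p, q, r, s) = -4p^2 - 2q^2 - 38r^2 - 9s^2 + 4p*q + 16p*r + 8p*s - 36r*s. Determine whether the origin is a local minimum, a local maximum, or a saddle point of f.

The Hessian at the origin is H = [[-8, 4, 16, 8], [4, -4, 0, 0], [16, 0, -76, -36], [8, 0, -36, -18]].
Symmetric row and column elimination reduces H to a congruent diagonal form with pivots -8, -2, -12, -2/3.
So there are 4 negative pivots.
H is negative definite, so the origin is a strict local maximum.

local maximum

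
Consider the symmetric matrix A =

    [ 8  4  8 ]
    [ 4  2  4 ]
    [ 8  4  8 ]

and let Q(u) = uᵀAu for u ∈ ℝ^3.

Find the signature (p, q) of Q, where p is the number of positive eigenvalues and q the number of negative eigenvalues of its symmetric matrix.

(1, 0)

Congruent diagonalization of A (simultaneous row and column reduction) yields pivots 8, 0, 0.
That gives 1 positive, 2 zero pivots.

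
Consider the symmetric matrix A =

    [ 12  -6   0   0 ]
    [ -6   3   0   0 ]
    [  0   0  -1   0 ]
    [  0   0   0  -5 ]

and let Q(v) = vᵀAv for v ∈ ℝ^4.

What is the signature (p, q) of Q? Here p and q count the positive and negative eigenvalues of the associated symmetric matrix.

(1, 2)

Applying the same elementary operations to the rows and columns of A produces a congruent diagonal matrix with entries 12, 0, -1, -5.
That gives 1 positive, 2 negative, 1 zero pivots.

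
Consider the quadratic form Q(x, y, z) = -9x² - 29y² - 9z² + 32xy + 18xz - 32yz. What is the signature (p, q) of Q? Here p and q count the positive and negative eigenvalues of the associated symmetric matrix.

(0, 2)

The symmetric matrix is A = [[-9, 16, 9], [16, -29, -16], [9, -16, -9]].
Symmetric row and column elimination reduces A to a congruent diagonal form with pivots -9, -5/9, 0.
So there are 2 negative, 1 zero pivots.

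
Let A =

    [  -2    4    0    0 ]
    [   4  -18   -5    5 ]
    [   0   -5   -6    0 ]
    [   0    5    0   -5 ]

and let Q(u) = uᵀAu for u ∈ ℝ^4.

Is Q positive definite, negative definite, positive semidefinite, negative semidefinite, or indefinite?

An LDLᵀ factorisation of A has diagonal entries -2, -10, -7/2, -5/7.
So there are 4 negative pivots.
Hence Q is negative definite.

negative definite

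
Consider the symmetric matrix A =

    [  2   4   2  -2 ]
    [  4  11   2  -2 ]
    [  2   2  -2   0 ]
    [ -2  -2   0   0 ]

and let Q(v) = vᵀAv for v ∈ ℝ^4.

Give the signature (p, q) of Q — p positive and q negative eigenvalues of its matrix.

An LDLᵀ factorisation of A has diagonal entries 2, 3, -16/3, -5/4.
That gives 2 positive, 2 negative pivots.

(2, 2)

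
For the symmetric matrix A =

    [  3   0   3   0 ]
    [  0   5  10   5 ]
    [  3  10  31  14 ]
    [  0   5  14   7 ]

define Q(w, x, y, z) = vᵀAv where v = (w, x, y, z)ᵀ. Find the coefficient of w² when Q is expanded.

The coefficient of w² is the diagonal entry A[1,1] = 3.

3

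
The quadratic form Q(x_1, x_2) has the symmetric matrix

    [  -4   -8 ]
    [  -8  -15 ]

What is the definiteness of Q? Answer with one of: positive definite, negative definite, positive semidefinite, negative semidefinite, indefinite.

Applying the same elementary operations to the rows and columns of A produces a congruent diagonal matrix with entries -4, 1.
That gives 1 positive, 1 negative pivots.
Hence Q is indefinite.

indefinite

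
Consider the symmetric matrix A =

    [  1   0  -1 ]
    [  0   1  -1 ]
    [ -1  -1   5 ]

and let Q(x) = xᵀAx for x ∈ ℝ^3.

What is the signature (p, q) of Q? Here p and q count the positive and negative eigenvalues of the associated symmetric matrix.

(3, 0)

An LDLᵀ factorisation of A has diagonal entries 1, 1, 3.
So there are 3 positive pivots.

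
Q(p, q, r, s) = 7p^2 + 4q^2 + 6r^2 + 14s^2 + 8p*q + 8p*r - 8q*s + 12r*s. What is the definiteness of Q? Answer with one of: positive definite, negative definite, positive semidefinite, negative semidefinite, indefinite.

The symmetric matrix of Q is A = [[7, 4, 4, 0], [4, 4, 0, -4], [4, 0, 6, 6], [0, -4, 6, 14]].
Leading principal minors: Δ_1 = 7, Δ_2 = 12, Δ_3 = 8, Δ_4 = 32.
All leading principal minors are positive, so by Sylvester's criterion Q is positive definite.

positive definite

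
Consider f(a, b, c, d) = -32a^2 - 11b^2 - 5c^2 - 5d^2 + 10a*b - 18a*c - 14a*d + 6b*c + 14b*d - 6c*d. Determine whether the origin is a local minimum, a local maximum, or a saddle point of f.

The Hessian at the origin is H = [[-64, 10, -18, -14], [10, -22, 6, 14], [-18, 6, -10, -6], [-14, 14, -6, -10]].
Congruent diagonalization of H (simultaneous row and column reduction) yields pivots -64, -327/16, -484/109, -12/121.
That gives 4 negative pivots.
H is negative definite, so the origin is a strict local maximum.

local maximum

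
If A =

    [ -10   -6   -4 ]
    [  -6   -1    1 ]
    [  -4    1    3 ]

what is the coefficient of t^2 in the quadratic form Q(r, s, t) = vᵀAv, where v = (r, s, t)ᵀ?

3

The coefficient of t^2 is the diagonal entry A[3,3] = 3.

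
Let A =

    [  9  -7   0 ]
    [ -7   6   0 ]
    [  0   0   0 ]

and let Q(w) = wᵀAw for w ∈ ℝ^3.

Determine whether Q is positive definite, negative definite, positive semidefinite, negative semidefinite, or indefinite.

positive semidefinite

Row-reducing A symmetrically gives the diagonal entries 9, 5/9, 0.
Counting signs: 2 positive, 1 zero.
Hence Q is positive semidefinite.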